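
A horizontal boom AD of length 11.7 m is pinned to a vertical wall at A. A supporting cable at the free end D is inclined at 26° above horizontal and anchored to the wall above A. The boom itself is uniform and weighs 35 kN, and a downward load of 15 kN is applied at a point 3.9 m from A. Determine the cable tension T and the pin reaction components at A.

T = 51.33 kN, A_x = 46.13 kN, A_y = 27.50 kN

ΣM about A: T·sin26°·11.7 − 35·5.85 − 15·3.9 = 0 → T = 263.25/(11.7·0.438371) = 51.3264 ≈ 51.33 kN.
ΣF_x = 0: A_x − T·cos26° = 0 → A_x = 51.3264 × 0.898794 = 46.13 kN.
ΣF_y = 0: A_y + T·sin26° − 35 − 15 = 0 → A_y = 50 − 51.3264 × 0.438371 = 27.50 kN.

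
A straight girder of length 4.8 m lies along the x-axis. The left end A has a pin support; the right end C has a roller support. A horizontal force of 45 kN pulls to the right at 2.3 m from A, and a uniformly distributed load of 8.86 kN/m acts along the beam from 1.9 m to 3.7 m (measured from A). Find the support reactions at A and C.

Resultant of the distributed load: 8.86 × 1.8 = 15.948 kN at 2.8 m from A.
ΣM about A: C_y·4.8 − (8.86·1.8)·2.8 = 0 → C_y = 44.6544/4.8 = 9.303 kN.
ΣF_y = 0: A_y + 9.303 − 8.86·1.8 = 0 → A_y = 6.645 kN.
ΣF_x = 0: A_x + 45 = 0 → A_x = -45.00 kN.

A_x = -45.00 kN, A_y = 6.645 kN, C_y = 9.303 kN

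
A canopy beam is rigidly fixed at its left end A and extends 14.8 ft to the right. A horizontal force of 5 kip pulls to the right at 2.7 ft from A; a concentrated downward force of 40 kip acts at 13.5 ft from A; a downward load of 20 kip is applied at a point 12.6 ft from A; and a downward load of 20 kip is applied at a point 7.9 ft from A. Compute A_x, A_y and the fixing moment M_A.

A_x = -5.000 kip, A_y = 80.00 kip, M_A = 950.0 kip·ft

ΣF_x = 0: A_x + 5 = 0 → A_x = -5.000 kip.
ΣF_y = 0: A_y − 40 − 20 − 20 = 0 → A_y = 80.00 kip.
ΣM about A: M_A − 40·13.5 − 20·12.6 − 20·7.9 = 0 → M_A = 950.0 kip·ft.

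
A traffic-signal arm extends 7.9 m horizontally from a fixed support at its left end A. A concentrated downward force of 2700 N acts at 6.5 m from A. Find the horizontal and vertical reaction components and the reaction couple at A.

A_x = 0, A_y = 2700 N, M_A = 17550 N·m

ΣF_x = 0: A_x = 0.
ΣF_y = 0: A_y − 2700 = 0 → A_y = 2700 N.
ΣM about A: M_A − 2700·6.5 = 0 → M_A = 17550 N·m.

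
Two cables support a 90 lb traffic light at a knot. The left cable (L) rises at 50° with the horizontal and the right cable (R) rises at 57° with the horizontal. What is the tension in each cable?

ΣF_x = 0: −T_L·cos50° + T_R·cos57° = 0 → T_R = 1.18021·T_L.
ΣF_y = 0: T_L·sin50° + T_R·sin57° = 90.
Substitute: T_L·(0.766044 + 1.18021·0.838671) = 90 → T_L = 51.2572 ≈ 51.26 lb.
Then T_R = 1.18021 × 51.2572 = 60.49 lb.

T_L = 51.26 lb, T_R = 60.49 lb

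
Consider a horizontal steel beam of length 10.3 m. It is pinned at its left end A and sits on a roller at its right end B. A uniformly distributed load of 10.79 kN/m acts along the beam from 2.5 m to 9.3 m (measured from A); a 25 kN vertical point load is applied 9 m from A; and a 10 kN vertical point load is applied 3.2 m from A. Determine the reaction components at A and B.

A_x = 0, A_y = 41.39 kN, B_y = 66.98 kN

Resultant of the distributed load: 10.79 × 6.8 = 73.372 kN at 5.9 m from A.
Moments about A: B_y·10.3 − (10.79·6.8)·5.9 − 25·9 − 10·3.2 = 0 → B_y = 689.8948/10.3 = 66.9801 ≈ 66.98 kN.
ΣF_y = 0: A_y + 66.9801 − 10.79·6.8 − 25 − 10 = 0 → A_y = 41.39 kN.
ΣF_x = 0: no horizontal applied forces, so A_x = 0.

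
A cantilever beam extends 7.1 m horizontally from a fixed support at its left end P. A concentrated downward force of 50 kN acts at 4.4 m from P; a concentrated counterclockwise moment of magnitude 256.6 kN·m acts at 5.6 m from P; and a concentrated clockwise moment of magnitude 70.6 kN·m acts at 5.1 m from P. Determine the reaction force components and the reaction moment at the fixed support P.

P_x = 0, P_y = 50.00 kN, M_P = 34.00 kN·m

ΣF_x = 0: P_x = 0.
ΣF_y = 0: P_y − 50 = 0 → P_y = 50.00 kN.
ΣM about P: M_P − 50·4.4 + 256.6 − 70.6 = 0 → M_P = 34.00 kN·m.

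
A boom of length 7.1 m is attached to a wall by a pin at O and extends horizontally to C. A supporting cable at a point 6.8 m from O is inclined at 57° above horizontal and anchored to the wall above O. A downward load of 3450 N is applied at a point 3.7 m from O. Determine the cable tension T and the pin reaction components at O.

ΣM about O: T·sin57°·6.8 − 3450·3.7 = 0 → T = 12765/(6.8·0.838671) = 2238.31 ≈ 2238 N.
ΣF_x = 0: O_x − T·cos57° = 0 → O_x = 2238.31 × 0.544639 = 1219 N.
ΣF_y = 0: O_y + T·sin57° − 3450 = 0 → O_y = 3450 − 2238.31 × 0.838671 = 1573 N.

T = 2238 N, O_x = 1219 N, O_y = 1573 N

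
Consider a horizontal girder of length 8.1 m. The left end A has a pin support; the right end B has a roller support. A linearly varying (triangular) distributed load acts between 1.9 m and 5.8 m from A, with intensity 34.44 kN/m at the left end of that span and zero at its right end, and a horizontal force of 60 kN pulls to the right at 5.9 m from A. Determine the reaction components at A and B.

Resultant of the triangular load: ½ × 34.44 × 3.9 = 67.158 kN, acting at 3.2 m from A (one-third of the span from the peak).
ΣM about A: B_y·8.1 − (½·34.44·3.9)·3.2 = 0 → B_y = 214.9056/8.1 = 26.5316 ≈ 26.53 kN.
ΣF_y = 0: A_y + 26.5316 − ½·34.44·3.9 = 0 → A_y = 40.63 kN.
ΣF_x = 0: A_x + 60 = 0 → A_x = -60.00 kN.

A_x = -60.00 kN, A_y = 40.63 kN, B_y = 26.53 kN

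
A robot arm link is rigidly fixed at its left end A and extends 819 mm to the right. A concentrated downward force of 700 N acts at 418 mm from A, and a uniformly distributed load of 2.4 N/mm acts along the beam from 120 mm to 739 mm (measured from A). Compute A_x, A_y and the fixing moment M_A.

Resultant of the distributed load: 2.4 × 619 = 1485.6 N at 429.5 mm from A.
ΣF_x = 0: A_x = 0.
ΣF_y = 0: A_y − 700 − 2.4·619 = 0 → A_y = 2186 N.
ΣM about A: M_A − 700·418 − (2.4·619)·429.5 = 0 → M_A = 930700 N·mm.

A_x = 0, A_y = 2186 N, M_A = 930700 N·mm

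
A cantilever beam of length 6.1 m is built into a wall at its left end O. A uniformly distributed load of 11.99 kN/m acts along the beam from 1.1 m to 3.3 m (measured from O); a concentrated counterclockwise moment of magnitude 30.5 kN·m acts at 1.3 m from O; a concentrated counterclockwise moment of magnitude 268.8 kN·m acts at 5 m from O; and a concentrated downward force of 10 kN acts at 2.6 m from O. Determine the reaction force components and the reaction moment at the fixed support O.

O_x = 0, O_y = 36.38 kN, M_O = -215.3 kN·m

Resultant of the distributed load: 11.99 × 2.2 = 26.378 kN at 2.2 m from O.
ΣF_x = 0: O_x = 0.
ΣF_y = 0: O_y − 11.99·2.2 − 10 = 0 → O_y = 36.38 kN.
ΣM about O: M_O − (11.99·2.2)·2.2 + 30.5 + 268.8 − 10·2.6 = 0 → M_O = -215.3 kN·m.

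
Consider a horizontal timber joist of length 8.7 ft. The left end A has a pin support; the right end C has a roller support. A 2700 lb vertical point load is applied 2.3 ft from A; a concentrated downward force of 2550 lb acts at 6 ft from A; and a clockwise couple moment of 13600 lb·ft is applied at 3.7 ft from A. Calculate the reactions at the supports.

ΣM about A: C_y·8.7 − 2700·2.3 − 2550·6 − 13600 = 0 → C_y = 35110/8.7 = 4035.63 ≈ 4036 lb.
ΣF_y = 0: A_y + 4035.63 − 2700 − 2550 = 0 → A_y = 1214 lb.
ΣF_x = 0: no horizontal applied forces, so A_x = 0.

A_x = 0, A_y = 1214 lb, C_y = 4036 lb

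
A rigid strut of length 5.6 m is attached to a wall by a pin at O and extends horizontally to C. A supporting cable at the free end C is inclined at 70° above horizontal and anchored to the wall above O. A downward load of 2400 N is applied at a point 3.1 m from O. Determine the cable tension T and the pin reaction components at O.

T = 1414 N, O_x = 483.6 N, O_y = 1071 N

ΣM about O: T·sin70°·5.6 − 2400·3.1 = 0 → T = 7440/(5.6·0.939693) = 1413.84 ≈ 1414 N.
ΣF_x = 0: O_x − T·cos70° = 0 → O_x = 1413.84 × 0.34202 = 483.6 N.
ΣF_y = 0: O_y + T·sin70° − 2400 = 0 → O_y = 2400 − 1413.84 × 0.939693 = 1071 N.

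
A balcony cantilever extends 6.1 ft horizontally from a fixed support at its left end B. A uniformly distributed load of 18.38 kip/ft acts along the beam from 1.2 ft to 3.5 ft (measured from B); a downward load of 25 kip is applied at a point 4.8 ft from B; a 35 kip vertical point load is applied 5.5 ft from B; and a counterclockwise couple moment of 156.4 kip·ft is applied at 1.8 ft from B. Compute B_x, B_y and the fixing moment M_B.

B_x = 0, B_y = 102.3 kip, M_B = 255.4 kip·ft

Resultant of the distributed load: 18.38 × 2.3 = 42.274 kip at 2.35 ft from B.
ΣF_x = 0: B_x = 0.
ΣF_y = 0: B_y − 18.38·2.3 − 25 − 35 = 0 → B_y = 102.3 kip.
ΣM about B: M_B − (18.38·2.3)·2.35 − 25·4.8 − 35·5.5 + 156.4 = 0 → M_B = 255.4 kip·ft.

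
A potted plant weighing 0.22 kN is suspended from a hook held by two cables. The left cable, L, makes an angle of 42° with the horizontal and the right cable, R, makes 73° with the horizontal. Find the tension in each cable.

ΣF_x = 0: −T_L·cos42° + T_R·cos73° = 0 → T_R = 2.54178·T_L.
ΣF_y = 0: T_L·sin42° + T_R·sin73° = 0.22.
Substitute: T_L·(0.669131 + 2.54178·0.956305) = 0.22 → T_L = 0.0709712 ≈ 0.07097 kN.
Then T_R = 2.54178 × 0.0709712 = 0.1804 kN.

T_L = 0.07097 kN, T_R = 0.1804 kN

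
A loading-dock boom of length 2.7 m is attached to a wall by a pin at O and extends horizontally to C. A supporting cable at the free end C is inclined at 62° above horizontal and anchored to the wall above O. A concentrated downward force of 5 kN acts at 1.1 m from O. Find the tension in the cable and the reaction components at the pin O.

T = 2.307 kN, O_x = 1.083 kN, O_y = 2.963 kN

ΣM about O: T·sin62°·2.7 − 5·1.1 = 0 → T = 5.5/(2.7·0.882948) = 2.30709 ≈ 2.307 kN.
ΣF_x = 0: O_x − T·cos62° = 0 → O_x = 2.30709 × 0.469472 = 1.083 kN.
ΣF_y = 0: O_y + T·sin62° − 5 = 0 → O_y = 5 − 2.30709 × 0.882948 = 2.963 kN.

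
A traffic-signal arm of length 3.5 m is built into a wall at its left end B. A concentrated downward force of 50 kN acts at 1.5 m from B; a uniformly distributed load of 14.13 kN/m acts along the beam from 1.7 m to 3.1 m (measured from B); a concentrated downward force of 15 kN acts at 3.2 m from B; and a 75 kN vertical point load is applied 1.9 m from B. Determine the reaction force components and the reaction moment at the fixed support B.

B_x = 0, B_y = 159.8 kN, M_B = 313.0 kN·m

Resultant of the distributed load: 14.13 × 1.4 = 19.782 kN at 2.4 m from B.
ΣF_x = 0: B_x = 0.
ΣF_y = 0: B_y − 50 − 14.13·1.4 − 15 − 75 = 0 → B_y = 159.8 kN.
ΣM about B: M_B − 50·1.5 − (14.13·1.4)·2.4 − 15·3.2 − 75·1.9 = 0 → M_B = 313.0 kN·m.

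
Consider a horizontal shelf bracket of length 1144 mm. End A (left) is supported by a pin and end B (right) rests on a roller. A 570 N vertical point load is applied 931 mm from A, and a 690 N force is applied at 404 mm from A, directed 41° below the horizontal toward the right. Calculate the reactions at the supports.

Taking moments about A: B_y·1144 − 570·931 − 690·sin41°·404 = 0 → B_y = 713553/1144 = 623.735 ≈ 623.7 N.
ΣF_y = 0: A_y + 623.735 − 570 − 690·sin41° = 0 → A_y = 398.9 N.
ΣF_x = 0: A_x + 690·cos41° = 0 → A_x = -520.7 N.

A_x = -520.7 N, A_y = 398.9 N, B_y = 623.7 N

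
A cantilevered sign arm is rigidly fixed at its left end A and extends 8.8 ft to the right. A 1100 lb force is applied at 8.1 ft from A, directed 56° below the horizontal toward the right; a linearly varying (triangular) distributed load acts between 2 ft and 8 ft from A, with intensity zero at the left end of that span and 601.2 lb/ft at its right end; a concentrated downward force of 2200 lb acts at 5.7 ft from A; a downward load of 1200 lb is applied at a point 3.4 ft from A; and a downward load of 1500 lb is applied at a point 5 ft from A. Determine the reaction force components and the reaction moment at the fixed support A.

A_x = -615.1 lb, A_y = 7616 lb, M_A = 42330 lb·ft

Resultant of the triangular load: ½ × 601.2 × 6 = 1803.6 lb, acting at 6 ft from A (one-third of the span from the peak).
ΣF_x = 0: A_x + 1100·cos56° = 0 → A_x = -615.1 lb.
ΣF_y = 0: A_y − 1100·sin56° − ½·601.2·6 − 2200 − 1200 − 1500 = 0 → A_y = 7616 lb.
ΣM about A: M_A − 1100·sin56°·8.1 − (½·601.2·6)·6 − 2200·5.7 − 1200·3.4 − 1500·5 = 0 → M_A = 42330 lb·ft.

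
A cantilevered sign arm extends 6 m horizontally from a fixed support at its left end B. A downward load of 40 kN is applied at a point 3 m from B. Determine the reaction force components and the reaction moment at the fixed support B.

B_x = 0, B_y = 40.00 kN, M_B = 120.0 kN·m

ΣF_x = 0: B_x = 0.
ΣF_y = 0: B_y − 40 = 0 → B_y = 40.00 kN.
ΣM about B: M_B − 40·3 = 0 → M_B = 120.0 kN·m.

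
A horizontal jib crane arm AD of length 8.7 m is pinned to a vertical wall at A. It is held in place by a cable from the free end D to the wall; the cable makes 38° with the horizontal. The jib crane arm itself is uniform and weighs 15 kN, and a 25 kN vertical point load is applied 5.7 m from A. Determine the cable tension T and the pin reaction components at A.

ΣM about A: T·sin38°·8.7 − 15·4.35 − 25·5.7 = 0 → T = 207.75/(8.7·0.615661) = 38.7865 ≈ 38.79 kN.
ΣF_x = 0: A_x − T·cos38° = 0 → A_x = 38.7865 × 0.788011 = 30.56 kN.
ΣF_y = 0: A_y + T·sin38° − 15 − 25 = 0 → A_y = 40 − 38.7865 × 0.615661 = 16.12 kN.

T = 38.79 kN, A_x = 30.56 kN, A_y = 16.12 kN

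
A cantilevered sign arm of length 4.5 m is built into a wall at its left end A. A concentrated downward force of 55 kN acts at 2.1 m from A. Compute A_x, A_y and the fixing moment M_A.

ΣF_x = 0: A_x = 0.
ΣF_y = 0: A_y − 55 = 0 → A_y = 55.00 kN.
ΣM about A: M_A − 55·2.1 = 0 → M_A = 115.5 kN·m.

A_x = 0, A_y = 55.00 kN, M_A = 115.5 kN·m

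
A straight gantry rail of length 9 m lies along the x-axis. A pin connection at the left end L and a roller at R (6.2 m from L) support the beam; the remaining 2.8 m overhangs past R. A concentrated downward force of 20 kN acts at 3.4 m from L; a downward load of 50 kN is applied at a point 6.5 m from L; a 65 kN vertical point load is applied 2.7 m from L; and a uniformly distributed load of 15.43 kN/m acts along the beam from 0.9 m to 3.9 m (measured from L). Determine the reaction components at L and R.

L_x = 0, L_y = 71.68 kN, R_y = 109.6 kN

Resultant of the distributed load: 15.43 × 3 = 46.29 kN at 2.4 m from L.
ΣM about L: R_y·6.2 − 20·3.4 − 50·6.5 − 65·2.7 − (15.43·3)·2.4 = 0 → R_y = 679.596/6.2 = 109.612 ≈ 109.6 kN.
ΣF_y = 0: L_y + 109.612 − 20 − 50 − 65 − 15.43·3 = 0 → L_y = 71.68 kN.
ΣF_x = 0: no horizontal applied forces, so L_x = 0.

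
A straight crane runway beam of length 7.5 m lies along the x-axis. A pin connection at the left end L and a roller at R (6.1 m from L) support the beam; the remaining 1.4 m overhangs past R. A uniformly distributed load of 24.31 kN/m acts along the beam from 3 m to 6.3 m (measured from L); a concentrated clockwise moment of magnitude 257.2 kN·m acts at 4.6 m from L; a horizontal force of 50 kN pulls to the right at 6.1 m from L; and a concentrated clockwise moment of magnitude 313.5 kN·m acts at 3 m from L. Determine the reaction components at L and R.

Resultant of the distributed load: 24.31 × 3.3 = 80.223 kN at 4.65 m from L.
ΣM about L: R_y·6.1 − (24.31·3.3)·4.65 − 257.2 − 313.5 = 0 → R_y = 943.73695/6.1 = 154.711 ≈ 154.7 kN.
ΣF_y = 0: L_y + 154.711 − 24.31·3.3 = 0 → L_y = -74.49 kN.
ΣF_x = 0: L_x + 50 = 0 → L_x = -50.00 kN.

L_x = -50.00 kN, L_y = -74.49 kN, R_y = 154.7 kN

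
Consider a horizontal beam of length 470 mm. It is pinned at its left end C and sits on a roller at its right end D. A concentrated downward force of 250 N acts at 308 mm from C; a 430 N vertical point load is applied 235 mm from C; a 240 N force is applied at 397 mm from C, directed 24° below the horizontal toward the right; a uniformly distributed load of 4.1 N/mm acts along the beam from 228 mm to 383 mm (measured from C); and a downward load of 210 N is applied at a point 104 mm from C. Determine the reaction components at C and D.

C_x = -219.3 N, C_y = 702.3 N, D_y = 920.8 N

Resultant of the distributed load: 4.1 × 155 = 635.5 N at 305.5 mm from C.
Moments about C: D_y·470 − 250·308 − 430·235 − 240·sin24°·397 − (4.1·155)·305.5 − 210·104 = 0 → D_y = 432789/470 = 920.828 ≈ 920.8 N.
ΣF_y = 0: C_y + 920.828 − 250 − 430 − 240·sin24° − 4.1·155 − 210 = 0 → C_y = 702.3 N.
ΣF_x = 0: C_x + 240·cos24° = 0 → C_x = -219.3 N.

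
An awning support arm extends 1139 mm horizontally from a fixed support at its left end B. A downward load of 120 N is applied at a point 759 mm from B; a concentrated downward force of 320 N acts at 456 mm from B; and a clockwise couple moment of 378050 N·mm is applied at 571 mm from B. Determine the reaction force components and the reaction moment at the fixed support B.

B_x = 0, B_y = 440.0 N, M_B = 615000 N·mm

ΣF_x = 0: B_x = 0.
ΣF_y = 0: B_y − 120 − 320 = 0 → B_y = 440.0 N.
ΣM about B: M_B − 120·759 − 320·456 − 378050 = 0 → M_B = 615000 N·mm.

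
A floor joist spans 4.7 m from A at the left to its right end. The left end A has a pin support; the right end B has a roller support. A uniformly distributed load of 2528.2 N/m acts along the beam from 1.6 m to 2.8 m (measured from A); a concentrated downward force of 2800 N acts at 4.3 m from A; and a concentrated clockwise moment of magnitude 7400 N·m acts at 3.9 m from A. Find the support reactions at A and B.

A_x = 0, A_y = 277.6 N, B_y = 5556 N

Resultant of the distributed load: 2528.2 × 1.2 = 3033.84 N at 2.2 m from A.
Moments about A: B_y·4.7 − (2528.2·1.2)·2.2 − 2800·4.3 − 7400 = 0 → B_y = 26114.448/4.7 = 5556.27 ≈ 5556 N.
ΣF_y = 0: A_y + 5556.27 − 2528.2·1.2 − 2800 = 0 → A_y = 277.6 N.
ΣF_x = 0: no horizontal applied forces, so A_x = 0.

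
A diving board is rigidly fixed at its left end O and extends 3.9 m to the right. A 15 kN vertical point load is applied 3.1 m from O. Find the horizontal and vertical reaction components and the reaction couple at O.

O_x = 0, O_y = 15.00 kN, M_O = 46.50 kN·m

ΣF_x = 0: O_x = 0.
ΣF_y = 0: O_y − 15 = 0 → O_y = 15.00 kN.
ΣM about O: M_O − 15·3.1 = 0 → M_O = 46.50 kN·m.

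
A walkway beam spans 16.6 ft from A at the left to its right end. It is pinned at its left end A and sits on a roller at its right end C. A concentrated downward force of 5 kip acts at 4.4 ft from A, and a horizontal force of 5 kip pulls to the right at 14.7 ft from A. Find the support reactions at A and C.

A_x = -5.000 kip, A_y = 3.675 kip, C_y = 1.325 kip

Taking moments about A: C_y·16.6 − 5·4.4 = 0 → C_y = 22/16.6 = 1.3253 ≈ 1.325 kip.
ΣF_y = 0: A_y + 1.3253 − 5 = 0 → A_y = 3.675 kip.
ΣF_x = 0: A_x + 5 = 0 → A_x = -5.000 kip.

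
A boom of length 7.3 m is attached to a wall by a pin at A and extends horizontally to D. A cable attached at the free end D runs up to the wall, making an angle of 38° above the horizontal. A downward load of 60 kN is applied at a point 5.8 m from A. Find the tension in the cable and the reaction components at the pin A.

T = 77.43 kN, A_x = 61.02 kN, A_y = 12.33 kN

ΣM about A: T·sin38°·7.3 − 60·5.8 = 0 → T = 348/(7.3·0.615661) = 77.431 ≈ 77.43 kN.
ΣF_x = 0: A_x − T·cos38° = 0 → A_x = 77.431 × 0.788011 = 61.02 kN.
ΣF_y = 0: A_y + T·sin38° − 60 = 0 → A_y = 60 − 77.431 × 0.615661 = 12.33 kN.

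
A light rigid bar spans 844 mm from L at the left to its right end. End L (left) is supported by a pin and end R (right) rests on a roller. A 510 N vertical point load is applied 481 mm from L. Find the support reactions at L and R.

ΣM about L: R_y·844 − 510·481 = 0 → R_y = 245310/844 = 290.652 ≈ 290.7 N.
ΣF_y = 0: L_y + 290.652 − 510 = 0 → L_y = 219.3 N.
ΣF_x = 0: no horizontal applied forces, so L_x = 0.

L_x = 0, L_y = 219.3 N, R_y = 290.7 N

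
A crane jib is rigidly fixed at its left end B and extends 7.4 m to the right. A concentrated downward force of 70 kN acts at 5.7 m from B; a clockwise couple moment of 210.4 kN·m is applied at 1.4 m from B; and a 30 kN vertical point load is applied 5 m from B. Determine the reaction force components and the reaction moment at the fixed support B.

ΣF_x = 0: B_x = 0.
ΣF_y = 0: B_y − 70 − 30 = 0 → B_y = 100.0 kN.
ΣM about B: M_B − 70·5.7 − 210.4 − 30·5 = 0 → M_B = 759.4 kN·m.

B_x = 0, B_y = 100.0 kN, M_B = 759.4 kN·m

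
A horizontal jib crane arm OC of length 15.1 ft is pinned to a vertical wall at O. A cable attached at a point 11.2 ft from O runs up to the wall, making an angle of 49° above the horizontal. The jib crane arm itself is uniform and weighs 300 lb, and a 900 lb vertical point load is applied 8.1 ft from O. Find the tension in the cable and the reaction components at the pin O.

T = 1130 lb, O_x = 741.6 lb, O_y = 346.9 lb

ΣM about O: T·sin49°·11.2 − 300·7.55 − 900·8.1 = 0 → T = 9555/(11.2·0.75471) = 1130.4 ≈ 1130 lb.
ΣF_x = 0: O_x − T·cos49° = 0 → O_x = 1130.4 × 0.656059 = 741.6 lb.
ΣF_y = 0: O_y + T·sin49° − 300 − 900 = 0 → O_y = 1200 − 1130.4 × 0.75471 = 346.9 lb.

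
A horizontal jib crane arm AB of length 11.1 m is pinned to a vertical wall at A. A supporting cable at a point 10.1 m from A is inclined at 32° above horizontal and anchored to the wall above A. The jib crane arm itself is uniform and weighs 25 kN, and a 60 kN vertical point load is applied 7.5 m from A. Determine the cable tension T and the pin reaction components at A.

ΣM about A: T·sin32°·10.1 − 25·5.55 − 60·7.5 = 0 → T = 588.75/(10.1·0.529919) = 110.002 ≈ 110.0 kN.
ΣF_x = 0: A_x − T·cos32° = 0 → A_x = 110.002 × 0.848048 = 93.29 kN.
ΣF_y = 0: A_y + T·sin32° − 25 − 60 = 0 → A_y = 85 − 110.002 × 0.529919 = 26.71 kN.

T = 110.0 kN, A_x = 93.29 kN, A_y = 26.71 kN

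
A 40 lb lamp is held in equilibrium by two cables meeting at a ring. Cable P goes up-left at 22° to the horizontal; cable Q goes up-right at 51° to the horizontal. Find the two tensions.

ΣF_x = 0: −T_P·cos22° + T_Q·cos51° = 0 → T_Q = 1.47331·T_P.
ΣF_y = 0: T_P·sin22° + T_Q·sin51° = 40.
Substitute: T_P·(0.374607 + 1.47331·0.777146) = 40 → T_P = 26.323 ≈ 26.32 lb.
Then T_Q = 1.47331 × 26.323 = 38.78 lb.

T_P = 26.32 lb, T_Q = 38.78 lb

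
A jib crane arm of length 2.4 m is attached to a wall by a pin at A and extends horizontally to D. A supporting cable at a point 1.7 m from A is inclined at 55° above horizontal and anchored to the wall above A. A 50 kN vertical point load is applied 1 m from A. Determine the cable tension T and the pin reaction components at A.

ΣM about A: T·sin55°·1.7 − 50·1 = 0 → T = 50/(1.7·0.819152) = 35.9051 ≈ 35.91 kN.
ΣF_x = 0: A_x − T·cos55° = 0 → A_x = 35.9051 × 0.573576 = 20.59 kN.
ΣF_y = 0: A_y + T·sin55° − 50 = 0 → A_y = 50 − 35.9051 × 0.819152 = 20.59 kN.

T = 35.91 kN, A_x = 20.59 kN, A_y = 20.59 kN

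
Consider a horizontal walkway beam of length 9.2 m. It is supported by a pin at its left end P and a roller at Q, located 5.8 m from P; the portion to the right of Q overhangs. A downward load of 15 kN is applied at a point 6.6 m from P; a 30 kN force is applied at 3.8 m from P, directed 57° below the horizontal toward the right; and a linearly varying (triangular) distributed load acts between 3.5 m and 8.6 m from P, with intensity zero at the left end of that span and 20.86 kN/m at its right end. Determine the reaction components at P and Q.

Resultant of the triangular load: ½ × 20.86 × 5.1 = 53.193 kN, acting at 6.9 m from P (one-third of the span from the peak).
ΣM about P: Q_y·5.8 − 15·6.6 − 30·sin57°·3.8 − (½·20.86·5.1)·6.9 = 0 → Q_y = 561.64/5.8 = 96.8345 ≈ 96.83 kN.
ΣF_y = 0: P_y + 96.8345 − 15 − 30·sin57° − ½·20.86·5.1 = 0 → P_y = -3.481 kN.
ΣF_x = 0: P_x + 30·cos57° = 0 → P_x = -16.34 kN.

P_x = -16.34 kN, P_y = -3.481 kN, Q_y = 96.83 kN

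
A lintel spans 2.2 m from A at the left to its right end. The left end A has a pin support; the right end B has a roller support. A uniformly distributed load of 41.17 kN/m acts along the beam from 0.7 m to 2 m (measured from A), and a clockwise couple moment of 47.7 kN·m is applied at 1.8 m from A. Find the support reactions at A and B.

Resultant of the distributed load: 41.17 × 1.3 = 53.521 kN at 1.35 m from A.
Taking moments about A: B_y·2.2 − (41.17·1.3)·1.35 − 47.7 = 0 → B_y = 119.95335/2.2 = 54.5242 ≈ 54.52 kN.
ΣF_y = 0: A_y + 54.5242 − 41.17·1.3 = 0 → A_y = -1.003 kN.
ΣF_x = 0: no horizontal applied forces, so A_x = 0.

A_x = 0, A_y = -1.003 kN, B_y = 54.52 kN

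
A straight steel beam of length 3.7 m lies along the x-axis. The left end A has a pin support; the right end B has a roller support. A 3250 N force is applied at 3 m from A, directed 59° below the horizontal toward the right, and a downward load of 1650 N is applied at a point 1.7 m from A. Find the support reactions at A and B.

Taking moments about A: B_y·3.7 − 3250·sin59°·3 − 1650·1.7 = 0 → B_y = 11162.4/3.7 = 3016.86 ≈ 3017 N.
ΣF_y = 0: A_y + 3016.86 − 3250·sin59° − 1650 = 0 → A_y = 1419 N.
ΣF_x = 0: A_x + 3250·cos59° = 0 → A_x = -1674 N.

A_x = -1674 N, A_y = 1419 N, B_y = 3017 N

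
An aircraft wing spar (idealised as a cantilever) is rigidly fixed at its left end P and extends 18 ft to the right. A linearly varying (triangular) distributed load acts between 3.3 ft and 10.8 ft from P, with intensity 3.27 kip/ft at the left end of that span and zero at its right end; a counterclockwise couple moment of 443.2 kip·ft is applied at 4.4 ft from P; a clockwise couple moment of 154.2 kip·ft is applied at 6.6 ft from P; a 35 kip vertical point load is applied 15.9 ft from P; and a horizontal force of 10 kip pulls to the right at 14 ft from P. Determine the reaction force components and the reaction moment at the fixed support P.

P_x = -10.00 kip, P_y = 47.26 kip, M_P = 338.6 kip·ft

Resultant of the triangular load: ½ × 3.27 × 7.5 = 12.2625 kip, acting at 5.8 ft from P (one-third of the span from the peak).
ΣF_x = 0: P_x + 10 = 0 → P_x = -10.00 kip.
ΣF_y = 0: P_y − ½·3.27·7.5 − 35 = 0 → P_y = 47.26 kip.
ΣM about P: M_P − (½·3.27·7.5)·5.8 + 443.2 − 154.2 − 35·15.9 = 0 → M_P = 338.6 kip·ft.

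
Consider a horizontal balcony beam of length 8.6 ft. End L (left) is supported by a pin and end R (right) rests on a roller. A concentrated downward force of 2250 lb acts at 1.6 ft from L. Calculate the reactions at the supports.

L_x = 0, L_y = 1831 lb, R_y = 418.6 lb

Taking moments about L: R_y·8.6 − 2250·1.6 = 0 → R_y = 3600/8.6 = 418.605 ≈ 418.6 lb.
ΣF_y = 0: L_y + 418.605 − 2250 = 0 → L_y = 1831 lb.
ΣF_x = 0: no horizontal applied forces, so L_x = 0.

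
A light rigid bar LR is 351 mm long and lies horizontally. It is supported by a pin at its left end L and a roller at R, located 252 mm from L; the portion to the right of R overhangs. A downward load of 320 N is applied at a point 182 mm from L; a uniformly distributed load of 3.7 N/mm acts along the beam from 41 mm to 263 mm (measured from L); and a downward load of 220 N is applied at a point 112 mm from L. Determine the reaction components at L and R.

L_x = 0, L_y = 537.1 N, R_y = 824.3 N

Resultant of the distributed load: 3.7 × 222 = 821.4 N at 152 mm from L.
ΣM about L: R_y·252 − 320·182 − (3.7·222)·152 − 220·112 = 0 → R_y = 207732.8/252 = 824.337 ≈ 824.3 N.
ΣF_y = 0: L_y + 824.337 − 320 − 3.7·222 − 220 = 0 → L_y = 537.1 N.
ΣF_x = 0: no horizontal applied forces, so L_x = 0.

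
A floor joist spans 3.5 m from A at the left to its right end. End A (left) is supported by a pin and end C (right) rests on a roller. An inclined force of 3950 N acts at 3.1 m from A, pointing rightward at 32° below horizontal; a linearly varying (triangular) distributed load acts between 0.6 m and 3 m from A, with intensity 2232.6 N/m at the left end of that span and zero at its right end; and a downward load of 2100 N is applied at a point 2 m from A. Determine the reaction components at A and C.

Resultant of the triangular load: ½ × 2232.6 × 2.4 = 2679.12 N, acting at 1.4 m from A (one-third of the span from the peak).
Moments about A: C_y·3.5 − 3950·sin32°·3.1 − (½·2232.6·2.4)·1.4 − 2100·2 = 0 → C_y = 14439.6/3.5 = 4125.6 ≈ 4126 N.
ΣF_y = 0: A_y + 4125.6 − 3950·sin32° − ½·2232.6·2.4 − 2100 = 0 → A_y = 2747 N.
ΣF_x = 0: A_x + 3950·cos32° = 0 → A_x = -3350 N.

A_x = -3350 N, A_y = 2747 N, C_y = 4126 N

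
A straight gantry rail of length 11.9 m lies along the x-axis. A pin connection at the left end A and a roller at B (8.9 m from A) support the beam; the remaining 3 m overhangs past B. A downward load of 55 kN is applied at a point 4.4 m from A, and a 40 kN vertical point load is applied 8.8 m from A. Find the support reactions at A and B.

A_x = 0, A_y = 28.26 kN, B_y = 66.74 kN

ΣM about A: B_y·8.9 − 55·4.4 − 40·8.8 = 0 → B_y = 594/8.9 = 66.7416 ≈ 66.74 kN.
ΣF_y = 0: A_y + 66.7416 − 55 − 40 = 0 → A_y = 28.26 kN.
ΣF_x = 0: no horizontal applied forces, so A_x = 0.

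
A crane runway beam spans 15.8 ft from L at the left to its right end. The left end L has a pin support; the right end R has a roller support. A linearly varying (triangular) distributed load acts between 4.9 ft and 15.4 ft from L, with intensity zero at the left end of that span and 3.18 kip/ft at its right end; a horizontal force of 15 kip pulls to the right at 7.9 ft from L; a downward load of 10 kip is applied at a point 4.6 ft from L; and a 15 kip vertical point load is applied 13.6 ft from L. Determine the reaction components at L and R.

Resultant of the triangular load: ½ × 3.18 × 10.5 = 16.695 kip, acting at 11.9 ft from L (one-third of the span from the peak).
Taking moments about L: R_y·15.8 − (½·3.18·10.5)·11.9 − 10·4.6 − 15·13.6 = 0 → R_y = 448.6705/15.8 = 28.3969 ≈ 28.40 kip.
ΣF_y = 0: L_y + 28.3969 − ½·3.18·10.5 − 10 − 15 = 0 → L_y = 13.30 kip.
ΣF_x = 0: L_x + 15 = 0 → L_x = -15.00 kip.

L_x = -15.00 kip, L_y = 13.30 kip, R_y = 28.40 kip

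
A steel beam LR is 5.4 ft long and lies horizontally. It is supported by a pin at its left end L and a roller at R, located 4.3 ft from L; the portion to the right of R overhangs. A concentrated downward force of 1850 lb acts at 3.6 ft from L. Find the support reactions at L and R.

L_x = 0, L_y = 301.2 lb, R_y = 1549 lb

Moments about L: R_y·4.3 − 1850·3.6 = 0 → R_y = 6660/4.3 = 1548.84 ≈ 1549 lb.
ΣF_y = 0: L_y + 1548.84 − 1850 = 0 → L_y = 301.2 lb.
ΣF_x = 0: no horizontal applied forces, so L_x = 0.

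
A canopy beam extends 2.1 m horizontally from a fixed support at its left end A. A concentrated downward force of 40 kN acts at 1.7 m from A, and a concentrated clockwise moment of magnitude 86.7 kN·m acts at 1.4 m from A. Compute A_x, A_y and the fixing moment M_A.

A_x = 0, A_y = 40.00 kN, M_A = 154.7 kN·m

ΣF_x = 0: A_x = 0.
ΣF_y = 0: A_y − 40 = 0 → A_y = 40.00 kN.
ΣM about A: M_A − 40·1.7 − 86.7 = 0 → M_A = 154.7 kN·m.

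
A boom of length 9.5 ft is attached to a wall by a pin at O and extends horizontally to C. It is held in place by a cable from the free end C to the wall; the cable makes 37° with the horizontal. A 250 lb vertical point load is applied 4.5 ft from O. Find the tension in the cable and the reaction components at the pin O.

T = 196.8 lb, O_x = 157.2 lb, O_y = 131.6 lb

ΣM about O: T·sin37°·9.5 − 250·4.5 = 0 → T = 1125/(9.5·0.601815) = 196.773 ≈ 196.8 lb.
ΣF_x = 0: O_x − T·cos37° = 0 → O_x = 196.773 × 0.798636 = 157.2 lb.
ΣF_y = 0: O_y + T·sin37° − 250 = 0 → O_y = 250 − 196.773 × 0.601815 = 131.6 lb.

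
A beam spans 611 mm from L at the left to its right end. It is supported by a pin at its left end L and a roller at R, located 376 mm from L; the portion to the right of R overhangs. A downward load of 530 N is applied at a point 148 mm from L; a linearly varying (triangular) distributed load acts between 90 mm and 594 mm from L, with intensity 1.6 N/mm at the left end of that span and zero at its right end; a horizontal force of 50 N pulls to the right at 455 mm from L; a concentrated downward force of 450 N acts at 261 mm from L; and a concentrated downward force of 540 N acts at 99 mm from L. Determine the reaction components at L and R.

Resultant of the triangular load: ½ × 1.6 × 504 = 403.2 N, acting at 258 mm from L (one-third of the span from the peak).
ΣM about L: R_y·376 − 530·148 − (½·1.6·504)·258 − 450·261 − 540·99 = 0 → R_y = 353375.6/376 = 939.829 ≈ 939.8 N.
ΣF_y = 0: L_y + 939.829 − 530 − ½·1.6·504 − 450 − 540 = 0 → L_y = 983.4 N.
ΣF_x = 0: L_x + 50 = 0 → L_x = -50.00 N.

L_x = -50.00 N, L_y = 983.4 N, R_y = 939.8 N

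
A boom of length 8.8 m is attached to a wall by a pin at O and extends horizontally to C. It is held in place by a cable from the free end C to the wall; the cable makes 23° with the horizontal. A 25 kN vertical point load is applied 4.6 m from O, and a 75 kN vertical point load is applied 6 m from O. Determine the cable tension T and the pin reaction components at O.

ΣM about O: T·sin23°·8.8 − 25·4.6 − 75·6 = 0 → T = 565/(8.8·0.390731) = 164.319 ≈ 164.3 kN.
ΣF_x = 0: O_x − T·cos23° = 0 → O_x = 164.319 × 0.920505 = 151.3 kN.
ΣF_y = 0: O_y + T·sin23° − 25 − 75 = 0 → O_y = 100 − 164.319 × 0.390731 = 35.80 kN.

T = 164.3 kN, O_x = 151.3 kN, O_y = 35.80 kN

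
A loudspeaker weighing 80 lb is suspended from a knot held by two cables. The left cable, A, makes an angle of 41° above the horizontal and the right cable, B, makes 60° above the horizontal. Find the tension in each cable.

ΣF_x = 0: −T_A·cos41° + T_B·cos60° = 0 → T_B = 1.50942·T_A.
ΣF_y = 0: T_A·sin41° + T_B·sin60° = 80.
Substitute: T_A·(0.656059 + 1.50942·0.866025) = 80 → T_A = 40.7487 ≈ 40.75 lb.
Then T_B = 1.50942 × 40.7487 = 61.51 lb.

T_A = 40.75 lb, T_B = 61.51 lb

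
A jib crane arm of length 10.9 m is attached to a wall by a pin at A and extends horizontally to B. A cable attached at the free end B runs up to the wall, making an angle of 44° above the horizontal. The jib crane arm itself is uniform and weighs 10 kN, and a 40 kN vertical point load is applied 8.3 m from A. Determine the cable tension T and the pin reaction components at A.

T = 51.04 kN, A_x = 36.72 kN, A_y = 14.54 kN

ΣM about A: T·sin44°·10.9 − 10·5.45 − 40·8.3 = 0 → T = 386.5/(10.9·0.694658) = 51.0449 ≈ 51.04 kN.
ΣF_x = 0: A_x − T·cos44° = 0 → A_x = 51.0449 × 0.71934 = 36.72 kN.
ΣF_y = 0: A_y + T·sin44° − 10 − 40 = 0 → A_y = 50 − 51.0449 × 0.694658 = 14.54 kN.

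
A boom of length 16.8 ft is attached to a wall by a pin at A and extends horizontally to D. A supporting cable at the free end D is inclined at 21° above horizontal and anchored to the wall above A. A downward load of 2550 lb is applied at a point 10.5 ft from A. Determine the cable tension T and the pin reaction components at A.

T = 4447 lb, A_x = 4152 lb, A_y = 956.3 lb

ΣM about A: T·sin21°·16.8 − 2550·10.5 = 0 → T = 26775/(16.8·0.358368) = 4447.24 ≈ 4447 lb.
ΣF_x = 0: A_x − T·cos21° = 0 → A_x = 4447.24 × 0.93358 = 4152 lb.
ΣF_y = 0: A_y + T·sin21° − 2550 = 0 → A_y = 2550 − 4447.24 × 0.358368 = 956.3 lb.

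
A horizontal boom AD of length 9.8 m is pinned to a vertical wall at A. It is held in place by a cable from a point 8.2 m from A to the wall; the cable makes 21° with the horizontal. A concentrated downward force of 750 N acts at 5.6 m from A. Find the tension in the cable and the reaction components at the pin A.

ΣM about A: T·sin21°·8.2 − 750·5.6 = 0 → T = 4200/(8.2·0.358368) = 1429.24 ≈ 1429 N.
ΣF_x = 0: A_x − T·cos21° = 0 → A_x = 1429.24 × 0.93358 = 1334 N.
ΣF_y = 0: A_y + T·sin21° − 750 = 0 → A_y = 750 − 1429.24 × 0.358368 = 237.8 N.

T = 1429 N, A_x = 1334 N, A_y = 237.8 N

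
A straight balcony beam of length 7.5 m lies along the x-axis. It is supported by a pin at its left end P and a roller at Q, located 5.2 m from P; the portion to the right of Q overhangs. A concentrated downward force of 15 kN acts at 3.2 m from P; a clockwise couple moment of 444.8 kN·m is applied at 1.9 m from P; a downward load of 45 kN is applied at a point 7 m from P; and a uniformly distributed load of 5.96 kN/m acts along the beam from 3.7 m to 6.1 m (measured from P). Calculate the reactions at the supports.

P_x = 0, P_y = -94.52 kN, Q_y = 168.8 kN

Resultant of the distributed load: 5.96 × 2.4 = 14.304 kN at 4.9 m from P.
ΣM about P: Q_y·5.2 − 15·3.2 − 444.8 − 45·7 − (5.96·2.4)·4.9 = 0 → Q_y = 877.8896/5.2 = 168.825 ≈ 168.8 kN.
ΣF_y = 0: P_y + 168.825 − 15 − 45 − 5.96·2.4 = 0 → P_y = -94.52 kN.
ΣF_x = 0: no horizontal applied forces, so P_x = 0.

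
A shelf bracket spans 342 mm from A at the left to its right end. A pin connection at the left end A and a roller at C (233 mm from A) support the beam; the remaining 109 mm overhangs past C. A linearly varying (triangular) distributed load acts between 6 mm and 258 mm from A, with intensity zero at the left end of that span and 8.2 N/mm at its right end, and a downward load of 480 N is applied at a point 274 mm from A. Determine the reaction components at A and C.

A_x = 0, A_y = 177.2 N, C_y = 1336 N

Resultant of the triangular load: ½ × 8.2 × 252 = 1033.2 N, acting at 174 mm from A (one-third of the span from the peak).
Moments about A: C_y·233 − (½·8.2·252)·174 − 480·274 = 0 → C_y = 311296.8/233 = 1336.04 ≈ 1336 N.
ΣF_y = 0: A_y + 1336.04 − ½·8.2·252 − 480 = 0 → A_y = 177.2 N.
ΣF_x = 0: no horizontal applied forces, so A_x = 0.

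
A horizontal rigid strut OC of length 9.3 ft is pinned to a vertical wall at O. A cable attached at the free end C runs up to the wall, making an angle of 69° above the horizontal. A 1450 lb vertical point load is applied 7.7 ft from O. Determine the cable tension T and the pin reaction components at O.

T = 1286 lb, O_x = 460.8 lb, O_y = 249.5 lb

ΣM about O: T·sin69°·9.3 − 1450·7.7 = 0 → T = 11165/(9.3·0.93358) = 1285.95 ≈ 1286 lb.
ΣF_x = 0: O_x − T·cos69° = 0 → O_x = 1285.95 × 0.358368 = 460.8 lb.
ΣF_y = 0: O_y + T·sin69° − 1450 = 0 → O_y = 1450 − 1285.95 × 0.93358 = 249.5 lb.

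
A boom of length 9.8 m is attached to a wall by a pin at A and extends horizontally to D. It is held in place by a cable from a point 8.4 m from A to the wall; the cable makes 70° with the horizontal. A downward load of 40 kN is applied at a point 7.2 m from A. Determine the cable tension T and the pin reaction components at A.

ΣM about A: T·sin70°·8.4 − 40·7.2 = 0 → T = 288/(8.4·0.939693) = 36.4861 ≈ 36.49 kN.
ΣF_x = 0: A_x − T·cos70° = 0 → A_x = 36.4861 × 0.34202 = 12.48 kN.
ΣF_y = 0: A_y + T·sin70° − 40 = 0 → A_y = 40 − 36.4861 × 0.939693 = 5.714 kN.

T = 36.49 kN, A_x = 12.48 kN, A_y = 5.714 kN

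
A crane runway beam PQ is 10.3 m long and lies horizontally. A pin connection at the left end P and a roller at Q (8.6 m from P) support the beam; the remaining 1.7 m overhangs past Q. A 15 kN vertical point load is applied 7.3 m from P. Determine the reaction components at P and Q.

Moments about P: Q_y·8.6 − 15·7.3 = 0 → Q_y = 109.5/8.6 = 12.7326 ≈ 12.73 kN.
ΣF_y = 0: P_y + 12.7326 − 15 = 0 → P_y = 2.267 kN.
ΣF_x = 0: no horizontal applied forces, so P_x = 0.

P_x = 0, P_y = 2.267 kN, Q_y = 12.73 kN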